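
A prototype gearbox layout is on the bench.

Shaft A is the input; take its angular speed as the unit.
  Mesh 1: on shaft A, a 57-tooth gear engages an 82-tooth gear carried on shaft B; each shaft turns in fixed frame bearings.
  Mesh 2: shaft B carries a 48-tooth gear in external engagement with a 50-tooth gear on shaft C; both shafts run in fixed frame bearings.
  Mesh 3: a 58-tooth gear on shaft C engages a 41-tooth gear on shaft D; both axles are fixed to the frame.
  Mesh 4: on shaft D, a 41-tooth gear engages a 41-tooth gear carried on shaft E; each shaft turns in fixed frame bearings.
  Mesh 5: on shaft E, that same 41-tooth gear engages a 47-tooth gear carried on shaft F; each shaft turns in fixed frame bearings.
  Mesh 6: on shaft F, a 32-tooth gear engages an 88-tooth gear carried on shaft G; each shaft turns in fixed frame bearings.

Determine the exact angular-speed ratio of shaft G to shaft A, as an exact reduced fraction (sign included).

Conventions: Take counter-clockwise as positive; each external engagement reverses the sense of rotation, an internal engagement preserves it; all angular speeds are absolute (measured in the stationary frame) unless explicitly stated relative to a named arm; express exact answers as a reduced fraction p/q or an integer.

158688/529925

class = fixed-axis compound train [6 meshes; 6 ratios multiply, 6 sense flips]
mesh 1 [57T→82T]: running ratio 57/82, sense −
mesh 2 [48T→50T]: running ratio 684/1025, sense +
mesh 3 [58T→41T]: running ratio 39672/42025, sense −
mesh 4 [41T→41T]: running ratio 39672/42025, sense +
mesh 5 [41T→47T]: running ratio 39672/48175, sense −
mesh 6 [32T→88T]: running ratio 158688/529925, sense +
ω_out/ω_in = 158688/529925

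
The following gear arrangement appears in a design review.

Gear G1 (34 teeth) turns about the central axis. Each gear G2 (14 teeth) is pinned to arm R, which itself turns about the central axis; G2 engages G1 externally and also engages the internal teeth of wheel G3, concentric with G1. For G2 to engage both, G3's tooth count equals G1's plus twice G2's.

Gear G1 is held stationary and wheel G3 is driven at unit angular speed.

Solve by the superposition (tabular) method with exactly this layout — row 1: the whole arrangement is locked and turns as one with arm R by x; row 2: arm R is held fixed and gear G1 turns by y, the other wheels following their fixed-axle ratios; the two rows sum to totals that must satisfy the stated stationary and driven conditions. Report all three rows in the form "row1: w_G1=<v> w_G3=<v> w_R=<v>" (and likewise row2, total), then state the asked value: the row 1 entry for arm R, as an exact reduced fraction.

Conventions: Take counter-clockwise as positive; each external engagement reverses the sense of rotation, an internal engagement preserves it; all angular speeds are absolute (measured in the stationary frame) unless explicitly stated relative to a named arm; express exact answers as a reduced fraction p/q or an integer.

row1: w_G1=31/48 w_G3=31/48 w_R=31/48
row2: w_G1=-31/48 w_G3=17/48 w_R=0
total: w_G1=0 w_G3=1 w_R=31/48
asked value: 31/48

planetary set (34T centre, 14T on arm, 62T internal) — Willis relation
row 1 — lock + rotate with arm: ω_sun = ω_ring = ω_arm = x
row 2 — arm fixed, fixed-axis ratios: sun y, ring −(34/62)·y, arm 0
boundary: total ω_sun = x + y = 0 and total ω_ring = x − (34/62)·y = 1  ⇒  y = -31/48, x = 31/48
row 2 ring = −(34/62)·(-31/48) = 17/48
totals (row 1 + row 2): sun 31/48 + (-31/48) = 0, ring 31/48 + 17/48 = 1, arm 31/48 + 0 = 31/48
asked cell (row1, arm) = 31/48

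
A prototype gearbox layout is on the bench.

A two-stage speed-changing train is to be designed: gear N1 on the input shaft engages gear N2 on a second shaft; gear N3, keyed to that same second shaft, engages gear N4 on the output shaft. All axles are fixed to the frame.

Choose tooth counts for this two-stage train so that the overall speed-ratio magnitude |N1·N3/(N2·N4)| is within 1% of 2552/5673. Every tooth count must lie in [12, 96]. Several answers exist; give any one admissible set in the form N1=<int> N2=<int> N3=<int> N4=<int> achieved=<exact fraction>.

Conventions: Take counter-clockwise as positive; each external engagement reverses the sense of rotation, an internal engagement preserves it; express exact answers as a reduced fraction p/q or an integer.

N1=29 N2=61 N3=88 N4=93 achieved=2552/5673

design class (target 2552/5673): fixed-axis compound train
target = 2552/5673 in lowest terms: an exact hit needs N1·N3 = k·2552 and N2·N4 = k·5673 for one integer k, every count in [12, 96]; additionally prefer no 1:1 stage (N1 ≠ N2, N3 ≠ N4)
k = 1: N1·N3 = 2552 = 29·88, N2·N4 = 5673 = 61·93
achieved = 29·88/(61·93) = 2552/5673; |achieved − target| = 0 ≤ 638/141825 ✓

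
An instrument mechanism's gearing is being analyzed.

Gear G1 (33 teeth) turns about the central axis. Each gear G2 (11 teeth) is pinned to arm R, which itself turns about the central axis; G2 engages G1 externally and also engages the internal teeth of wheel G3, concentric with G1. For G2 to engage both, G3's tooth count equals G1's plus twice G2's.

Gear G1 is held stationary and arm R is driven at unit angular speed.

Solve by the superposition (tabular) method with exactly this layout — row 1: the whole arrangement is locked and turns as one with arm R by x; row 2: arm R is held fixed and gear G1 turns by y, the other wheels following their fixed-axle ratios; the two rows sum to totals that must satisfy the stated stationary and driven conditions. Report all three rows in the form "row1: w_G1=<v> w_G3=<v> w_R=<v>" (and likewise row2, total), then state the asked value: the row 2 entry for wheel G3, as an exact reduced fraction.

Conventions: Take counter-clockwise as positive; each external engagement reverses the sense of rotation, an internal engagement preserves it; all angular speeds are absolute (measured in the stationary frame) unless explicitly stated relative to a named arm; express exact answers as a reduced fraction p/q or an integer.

row1: w_G1=1 w_G3=1 w_R=1
row2: w_G1=-1 w_G3=3/5 w_R=0
total: w_G1=0 w_G3=8/5 w_R=1
asked value: 3/5

recognized (axles ride arm R): planetary set, 33/11/55 teeth
row 1 (train locked, turned with arm): all members turn x
row 2: sun turns y, ring = −(33/55)·y, arm 0
boundary: total ω_sun = x + y = 0 and total ω_arm = x = 1  ⇒  y = -1, x = 1
row 2 ring = −(33/55)·(-1) = 3/5
totals (row 1 + row 2): sun 1 + (-1) = 0, ring 1 + 3/5 = 8/5, arm 1 + 0 = 1
asked cell (row2, ring) = 3/5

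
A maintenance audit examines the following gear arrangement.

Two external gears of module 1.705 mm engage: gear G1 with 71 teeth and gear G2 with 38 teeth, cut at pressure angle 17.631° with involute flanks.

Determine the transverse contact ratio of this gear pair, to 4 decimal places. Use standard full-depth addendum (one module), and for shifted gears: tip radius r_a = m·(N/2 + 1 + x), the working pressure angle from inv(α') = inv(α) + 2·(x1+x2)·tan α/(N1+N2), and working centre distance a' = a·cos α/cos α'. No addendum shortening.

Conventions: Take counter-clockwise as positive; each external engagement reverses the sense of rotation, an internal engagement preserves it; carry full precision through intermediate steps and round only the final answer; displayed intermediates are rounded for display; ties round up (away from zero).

class = single-mesh tooth geometry [involute pair 71T × 38T, m = 1.705]
base radii: r_b1 = 57.684338, r_b2 = 30.873307
tip radii: r_a1 = 62.232500, r_a2 = 34.100000
no profile shift: α' = α, a' = a
action lengths: √(r_a1²−r_b1²) = 23.353828, √(r_a2²−r_b2²) = 14.479257
base pitch p_b = π·m·cos α = 5.104808
CR = (23.353828 + 14.479257 − 92.922500·sin 17.63100°)/5.104808 = 1.897858
contact ratio ≈ 1.8979

1.8979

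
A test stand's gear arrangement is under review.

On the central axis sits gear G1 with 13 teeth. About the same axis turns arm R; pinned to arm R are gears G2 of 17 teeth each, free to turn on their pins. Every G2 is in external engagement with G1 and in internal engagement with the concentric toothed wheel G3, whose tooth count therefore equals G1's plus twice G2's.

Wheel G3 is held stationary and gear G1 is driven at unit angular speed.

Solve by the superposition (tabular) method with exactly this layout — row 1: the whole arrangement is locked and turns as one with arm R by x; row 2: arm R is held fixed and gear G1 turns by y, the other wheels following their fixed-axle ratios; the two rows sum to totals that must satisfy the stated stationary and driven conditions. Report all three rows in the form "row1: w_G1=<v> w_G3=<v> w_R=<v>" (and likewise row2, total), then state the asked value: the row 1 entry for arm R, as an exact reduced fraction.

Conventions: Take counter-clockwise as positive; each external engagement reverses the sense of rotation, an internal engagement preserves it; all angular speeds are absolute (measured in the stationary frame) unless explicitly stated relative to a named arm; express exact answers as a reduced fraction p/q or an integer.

row1: w_G1=13/60 w_G3=13/60 w_R=13/60
row2: w_G1=47/60 w_G3=-13/60 w_R=0
total: w_G1=1 w_G3=0 w_R=13/60
asked value: 13/60

topology: planetary set — G1 13T / G2 17T / G3 47T, arm = carrier (Willis)
row 1 (train locked, turned with arm): all members turn x
row 2: sun turns y, ring = −(13/47)·y, arm 0
boundary: total ω_ring = x − (13/47)·y = 0 and total ω_sun = x + y = 1  ⇒  y = 47/60, x = 13/60
row 2 ring = −(13/47)·47/60 = -13/60
totals (row 1 + row 2): sun 13/60 + 47/60 = 1, ring 13/60 + (-13/60) = 0, arm 13/60 + 0 = 13/60
asked cell (row1, arm) = 13/60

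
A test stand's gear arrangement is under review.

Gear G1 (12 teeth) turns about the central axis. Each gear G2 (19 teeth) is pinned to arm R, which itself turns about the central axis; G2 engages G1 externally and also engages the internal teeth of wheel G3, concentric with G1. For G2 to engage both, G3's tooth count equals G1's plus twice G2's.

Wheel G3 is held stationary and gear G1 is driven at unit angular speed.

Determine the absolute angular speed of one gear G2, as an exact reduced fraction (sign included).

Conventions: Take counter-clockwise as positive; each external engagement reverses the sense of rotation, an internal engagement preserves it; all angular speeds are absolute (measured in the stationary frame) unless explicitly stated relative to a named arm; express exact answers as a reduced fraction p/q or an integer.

recognized (axles ride arm R): planetary set, 12/19/50 teeth
ring teeth: 12 + 2·19 = 50
12(ω_sun−ω_arm) = −50(ω_ring−ω_arm),  ω_ring = 0, ω_sun = 1
12(1−ω_arm) = −50(0−ω_arm)  ⇒  62·ω_arm = 12  ⇒  ω_arm = 6/31
sun–planet mesh: 12·(1−6/31) = −19·(ω_p−ω_arm)  ⇒  ω_p−ω_arm = -300/589
ω_p = 6/31 − 300/589 = -6/19
exact speed ratio = -6/19

-6/19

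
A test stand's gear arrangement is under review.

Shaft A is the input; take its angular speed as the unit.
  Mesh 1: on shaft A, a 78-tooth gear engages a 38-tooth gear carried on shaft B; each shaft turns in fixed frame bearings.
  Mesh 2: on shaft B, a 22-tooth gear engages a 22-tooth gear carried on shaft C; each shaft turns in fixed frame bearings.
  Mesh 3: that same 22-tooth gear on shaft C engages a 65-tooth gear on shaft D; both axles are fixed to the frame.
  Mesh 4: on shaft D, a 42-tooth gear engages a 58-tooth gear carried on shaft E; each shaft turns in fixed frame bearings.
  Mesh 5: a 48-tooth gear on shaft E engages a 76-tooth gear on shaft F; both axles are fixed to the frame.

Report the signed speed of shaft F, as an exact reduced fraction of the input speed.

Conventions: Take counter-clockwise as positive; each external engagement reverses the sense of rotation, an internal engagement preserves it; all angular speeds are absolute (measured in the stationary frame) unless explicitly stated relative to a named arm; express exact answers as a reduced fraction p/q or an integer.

-16632/52345

5-mesh fixed-axis compound train (all bearings frame-fixed)
mesh 1 [78T→38T]: |ω|/ω_in = 1×78/38 = 39/19, sense flips to −
mesh 2 [22T→22T]: |ω|/ω_in = (39/19)×22/22 = 39/19, sense flips to +
mesh 3 [22T→65T]: |ω|/ω_in = (39/19)×22/65 = 66/95, sense flips to −
mesh 4 [42T→58T]: |ω|/ω_in = (66/95)×42/58 = 1386/2755, sense flips to +
mesh 5 [48T→76T]: |ω|/ω_in = (1386/2755)×48/76 = 16632/52345, sense flips to −
signed output speed (× input speed) = -16632/52345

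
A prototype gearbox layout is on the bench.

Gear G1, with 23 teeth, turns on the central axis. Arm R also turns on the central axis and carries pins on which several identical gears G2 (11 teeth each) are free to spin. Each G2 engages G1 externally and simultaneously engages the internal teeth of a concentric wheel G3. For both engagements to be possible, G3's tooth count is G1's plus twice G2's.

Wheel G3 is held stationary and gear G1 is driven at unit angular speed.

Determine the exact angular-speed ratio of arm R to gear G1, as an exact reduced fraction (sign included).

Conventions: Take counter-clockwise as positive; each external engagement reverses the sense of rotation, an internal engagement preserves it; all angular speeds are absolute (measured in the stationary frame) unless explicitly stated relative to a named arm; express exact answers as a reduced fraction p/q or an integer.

recognized (axles ride arm R): planetary set, 23/11/45 teeth
ring teeth: 23 + 2·11 = 45
23(ω_sun−ω_arm) = −45(ω_ring−ω_arm),  ω_ring = 0, ω_sun = 1
23(1−ω_arm) = −45(0−ω_arm)  ⇒  68·ω_arm = 23  ⇒  ω_arm = 23/68
ω_out/ω_in = 23/68

23/68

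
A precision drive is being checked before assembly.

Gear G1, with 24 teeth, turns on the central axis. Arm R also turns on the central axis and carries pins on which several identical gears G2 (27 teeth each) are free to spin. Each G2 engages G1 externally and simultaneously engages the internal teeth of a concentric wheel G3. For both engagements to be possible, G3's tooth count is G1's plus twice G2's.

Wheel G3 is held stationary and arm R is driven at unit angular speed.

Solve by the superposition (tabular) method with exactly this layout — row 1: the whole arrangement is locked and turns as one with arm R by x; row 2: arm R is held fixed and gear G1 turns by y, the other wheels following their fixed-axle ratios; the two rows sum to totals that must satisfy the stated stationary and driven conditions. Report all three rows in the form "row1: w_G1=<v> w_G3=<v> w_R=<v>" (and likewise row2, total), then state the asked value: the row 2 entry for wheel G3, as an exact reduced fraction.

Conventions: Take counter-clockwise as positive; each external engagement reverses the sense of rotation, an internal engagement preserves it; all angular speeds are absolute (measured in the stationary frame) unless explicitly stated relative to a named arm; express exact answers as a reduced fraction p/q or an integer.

row1: w_G1=1 w_G3=1 w_R=1
row2: w_G1=13/4 w_G3=-1 w_R=0
total: w_G1=17/4 w_G3=0 w_R=1
asked value: -1

topology: planetary set — G1 24T / G2 27T / G3 78T, arm = carrier (Willis)
row 1 — lock + rotate with arm: ω_sun = ω_ring = ω_arm = x
row 2: sun turns y, ring = −(24/78)·y, arm 0
boundary: total ω_ring = x − (24/78)·y = 0 and total ω_arm = x = 1  ⇒  y = 13/4, x = 1
row 2 ring = −(24/78)·13/4 = -1
totals (row 1 + row 2): sun 1 + 13/4 = 17/4, ring 1 + (-1) = 0, arm 1 + 0 = 1
asked cell (row2, ring) = -1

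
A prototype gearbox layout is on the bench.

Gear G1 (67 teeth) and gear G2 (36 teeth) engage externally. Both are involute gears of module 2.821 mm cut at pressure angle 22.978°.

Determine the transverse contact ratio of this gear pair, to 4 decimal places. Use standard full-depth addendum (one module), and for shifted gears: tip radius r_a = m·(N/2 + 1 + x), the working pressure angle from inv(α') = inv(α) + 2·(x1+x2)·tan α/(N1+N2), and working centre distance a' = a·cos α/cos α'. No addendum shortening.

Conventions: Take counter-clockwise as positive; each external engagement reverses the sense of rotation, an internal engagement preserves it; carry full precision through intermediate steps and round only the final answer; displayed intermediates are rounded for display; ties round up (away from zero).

class = single-mesh tooth geometry [involute pair 67T × 36T, m = 2.821]
base radii: r_b1 = 87.005102, r_b2 = 46.749010
tip radii: r_a1 = 97.324500, r_a2 = 53.599000
no profile shift: α' = α, a' = a
action lengths: √(r_a1²−r_b1²) = 43.613879, √(r_a2²−r_b2²) = 26.217987
base pitch p_b = π·m·cos α = 8.159242
CR = (43.613879 + 26.217987 − 145.281500·sin 22.97800°)/8.159242 = 1.607651
contact ratio ≈ 1.6077

1.6077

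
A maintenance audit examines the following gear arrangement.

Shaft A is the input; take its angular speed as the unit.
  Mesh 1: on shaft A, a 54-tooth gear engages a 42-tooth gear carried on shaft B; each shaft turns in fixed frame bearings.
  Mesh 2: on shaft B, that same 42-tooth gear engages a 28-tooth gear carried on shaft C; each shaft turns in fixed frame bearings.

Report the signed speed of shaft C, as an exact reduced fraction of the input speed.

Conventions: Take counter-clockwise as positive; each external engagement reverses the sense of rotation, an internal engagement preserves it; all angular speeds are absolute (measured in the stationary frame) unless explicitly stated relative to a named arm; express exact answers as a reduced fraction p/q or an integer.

2-mesh fixed-axis compound train (all bearings frame-fixed)
mesh 1 [54T→42T]: |ω|/ω_in = 1×54/42 = 9/7, sense flips to −
mesh 2 [42T→28T]: |ω|/ω_in = (9/7)×42/28 = 27/14, sense flips to +
signed output speed (× input speed) = 27/14

27/14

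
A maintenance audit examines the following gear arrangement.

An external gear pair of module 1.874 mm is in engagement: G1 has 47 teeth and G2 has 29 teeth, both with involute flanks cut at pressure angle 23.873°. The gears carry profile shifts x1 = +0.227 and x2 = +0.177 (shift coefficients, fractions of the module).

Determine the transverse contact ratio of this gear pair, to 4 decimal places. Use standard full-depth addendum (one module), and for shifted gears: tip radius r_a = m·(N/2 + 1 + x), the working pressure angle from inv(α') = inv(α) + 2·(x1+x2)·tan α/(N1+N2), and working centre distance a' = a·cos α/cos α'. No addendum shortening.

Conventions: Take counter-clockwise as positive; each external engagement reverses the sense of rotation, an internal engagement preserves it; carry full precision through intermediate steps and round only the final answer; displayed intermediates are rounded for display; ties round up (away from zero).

topology: single-mesh involute geometry — m = 1.874, 47T/29T pair
base radii: r_b1 = 40.271233, r_b2 = 24.848208
tip radii: r_a1 = 46.338398, r_a2 = 29.378698
inv(α') = inv(23.873°) + 2·(+0.227+0.177)·tan α/(47+29) = 0.03061817  ⇒  α' = 25.16809°
a' = a·cos α / cos α' = 71.2120·cos 23.873°/cos 25.16809° = 71.950092
action lengths: √(r_a1²−r_b1²) = 22.923239, √(r_a2²−r_b2²) = 15.674006
base pitch p_b = π·m·cos α = 5.383652
CR = (22.923239 + 15.674006 − 71.950092·sin 25.16809°)/5.383652 = 1.485729
contact ratio ≈ 1.4857

1.4857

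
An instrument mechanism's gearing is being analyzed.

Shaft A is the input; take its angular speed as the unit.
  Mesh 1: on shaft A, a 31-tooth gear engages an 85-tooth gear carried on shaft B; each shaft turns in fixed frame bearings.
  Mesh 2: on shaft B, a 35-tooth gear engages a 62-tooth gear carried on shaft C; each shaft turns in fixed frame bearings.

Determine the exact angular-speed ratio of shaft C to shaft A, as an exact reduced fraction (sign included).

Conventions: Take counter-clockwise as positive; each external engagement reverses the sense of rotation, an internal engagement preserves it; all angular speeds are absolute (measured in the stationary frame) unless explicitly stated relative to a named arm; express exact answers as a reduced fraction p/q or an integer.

class = fixed-axis compound train [2 meshes; 2 ratios multiply, 2 sense flips]
mesh 1 [31T→85T]: running ratio 31/85, sense −
mesh 2 [35T→62T]: running ratio 7/34, sense +
ω_out/ω_in = 7/34

7/34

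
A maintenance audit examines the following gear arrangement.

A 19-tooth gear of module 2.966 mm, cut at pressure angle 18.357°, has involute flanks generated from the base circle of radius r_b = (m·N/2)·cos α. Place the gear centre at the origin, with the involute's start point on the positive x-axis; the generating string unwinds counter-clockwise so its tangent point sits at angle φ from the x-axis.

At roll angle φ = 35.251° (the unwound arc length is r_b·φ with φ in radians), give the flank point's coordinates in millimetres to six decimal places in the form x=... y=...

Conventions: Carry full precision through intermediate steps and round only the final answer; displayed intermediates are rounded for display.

recognized (one wheel, involute flank): single-mesh tooth geometry, m = 2.966, N = 19
pitch radius r_p = m·N/2 = 2.966·19/2 = 28.177000
base radius r_b = r_p·cos α = 28.177000·cos 18.357° = 26.743147
roll angle φ = 35.251° = 0.61524601 rad
x = r_b·(cos φ + φ·sin φ) = 31.335655
y = r_b·(sin φ − φ·cos φ) = 1.998520

x=31.335655 y=1.998520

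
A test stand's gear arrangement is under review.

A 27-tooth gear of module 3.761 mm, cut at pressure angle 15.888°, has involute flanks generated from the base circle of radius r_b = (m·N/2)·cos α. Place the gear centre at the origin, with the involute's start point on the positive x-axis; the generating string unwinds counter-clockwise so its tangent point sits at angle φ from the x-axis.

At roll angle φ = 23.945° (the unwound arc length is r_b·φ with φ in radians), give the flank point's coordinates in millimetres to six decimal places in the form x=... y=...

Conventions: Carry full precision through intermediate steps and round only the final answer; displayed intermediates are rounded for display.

topology: single-mesh involute geometry — m = 3.761, N = 27
pitch radius r_p = m·N/2 = 3.761·27/2 = 50.773500
base radius r_b = r_p·cos α = 50.773500·cos 15.888° = 48.833885
roll angle φ = 23.945° = 0.41791909 rad
x = r_b·(cos φ + φ·sin φ) = 52.914049
y = r_b·(sin φ − φ·cos φ) = 1.167542

x=52.914049 y=1.167542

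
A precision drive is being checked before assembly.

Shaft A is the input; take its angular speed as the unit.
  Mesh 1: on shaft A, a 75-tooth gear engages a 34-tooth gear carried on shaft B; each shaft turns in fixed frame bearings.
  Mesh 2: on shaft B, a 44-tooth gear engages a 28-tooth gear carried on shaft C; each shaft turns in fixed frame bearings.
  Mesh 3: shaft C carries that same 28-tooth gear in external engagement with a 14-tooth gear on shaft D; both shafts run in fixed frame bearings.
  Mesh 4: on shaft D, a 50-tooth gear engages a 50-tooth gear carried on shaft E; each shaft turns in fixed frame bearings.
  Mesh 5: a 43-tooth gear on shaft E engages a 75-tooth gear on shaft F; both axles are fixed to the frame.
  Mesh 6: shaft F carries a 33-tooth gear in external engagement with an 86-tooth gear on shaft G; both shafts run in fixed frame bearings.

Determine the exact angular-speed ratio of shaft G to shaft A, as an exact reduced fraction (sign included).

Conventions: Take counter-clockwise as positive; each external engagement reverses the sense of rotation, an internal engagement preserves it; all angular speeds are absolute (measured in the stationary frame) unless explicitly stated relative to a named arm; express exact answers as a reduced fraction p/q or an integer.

class = fixed-axis compound train [6 meshes; 6 ratios multiply, 6 sense flips]
mesh 1 [75T→34T]: running ratio 75/34, sense −
mesh 2 [44T→28T]: running ratio 825/238, sense +
mesh 3 [28T→14T]: running ratio 825/119, sense −
mesh 4 [50T→50T]: running ratio 825/119, sense +
mesh 5 [43T→75T]: running ratio 473/119, sense −
mesh 6 [33T→86T]: running ratio 363/238, sense +
ω_out/ω_in = 363/238

363/238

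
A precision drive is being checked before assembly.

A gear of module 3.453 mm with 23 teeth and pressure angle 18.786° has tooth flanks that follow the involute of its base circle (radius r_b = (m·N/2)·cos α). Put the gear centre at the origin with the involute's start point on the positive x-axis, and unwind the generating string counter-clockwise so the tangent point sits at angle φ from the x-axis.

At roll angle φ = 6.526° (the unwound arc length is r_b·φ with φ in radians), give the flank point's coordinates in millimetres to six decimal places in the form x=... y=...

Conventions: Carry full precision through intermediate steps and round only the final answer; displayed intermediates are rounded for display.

single-mesh involute tooth geometry (23T wheel at module 3.453)
pitch radius r_p = m·N/2 = 3.453·23/2 = 39.709500
base radius r_b = r_p·cos α = 39.709500·cos 18.786° = 37.594095
roll angle φ = 6.526° = 0.11390019 rad
x = r_b·(cos φ + φ·sin φ) = 37.837163
y = r_b·(sin φ − φ·cos φ) = 0.018493

x=37.837163 y=0.018493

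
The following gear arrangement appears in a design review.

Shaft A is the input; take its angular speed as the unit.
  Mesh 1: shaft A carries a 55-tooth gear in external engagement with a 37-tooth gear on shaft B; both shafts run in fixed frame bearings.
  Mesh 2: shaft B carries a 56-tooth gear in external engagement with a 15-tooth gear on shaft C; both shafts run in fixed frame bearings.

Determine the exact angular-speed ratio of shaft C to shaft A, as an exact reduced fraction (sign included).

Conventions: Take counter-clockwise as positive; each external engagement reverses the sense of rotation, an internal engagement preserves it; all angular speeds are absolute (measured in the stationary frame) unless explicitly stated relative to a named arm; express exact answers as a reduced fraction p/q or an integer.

616/111

class = fixed-axis compound train [2 meshes; 2 ratios multiply, 2 sense flips]
mesh 1 [55T→37T]: running ratio 55/37, sense −
mesh 2 [56T→15T]: running ratio 616/111, sense +
ω_out/ω_in = 616/111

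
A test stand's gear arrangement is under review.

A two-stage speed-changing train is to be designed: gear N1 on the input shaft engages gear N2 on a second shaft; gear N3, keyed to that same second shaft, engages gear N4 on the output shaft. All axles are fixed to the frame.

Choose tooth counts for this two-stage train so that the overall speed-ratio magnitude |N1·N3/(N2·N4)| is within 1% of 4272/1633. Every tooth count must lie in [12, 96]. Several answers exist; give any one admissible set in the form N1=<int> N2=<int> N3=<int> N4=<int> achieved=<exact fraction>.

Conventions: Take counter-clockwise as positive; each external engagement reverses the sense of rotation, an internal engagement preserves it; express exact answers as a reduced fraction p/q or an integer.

design class (target 4272/1633): fixed-axis compound train
target = 4272/1633 in lowest terms: an exact hit needs N1·N3 = k·4272 and N2·N4 = k·1633 for one integer k, every count in [12, 96]; additionally prefer no 1:1 stage (N1 ≠ N2, N3 ≠ N4)
k = 1: N1·N3 = 4272 = 48·89, N2·N4 = 1633 = 23·71
achieved = 48·89/(23·71) = 4272/1633; |achieved − target| = 0 ≤ 1068/40825 ✓

N1=48 N2=23 N3=89 N4=71 achieved=4272/1633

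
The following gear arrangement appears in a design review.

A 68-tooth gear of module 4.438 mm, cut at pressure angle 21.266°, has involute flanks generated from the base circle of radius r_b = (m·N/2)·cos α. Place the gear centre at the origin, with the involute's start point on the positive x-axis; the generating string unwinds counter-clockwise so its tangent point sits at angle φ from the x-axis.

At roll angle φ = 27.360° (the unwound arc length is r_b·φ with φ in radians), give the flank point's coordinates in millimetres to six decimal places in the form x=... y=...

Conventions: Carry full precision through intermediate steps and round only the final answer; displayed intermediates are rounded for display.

x=155.747105 y=4.988410

recognized (one wheel, involute flank): single-mesh tooth geometry, m = 4.438, N = 68
pitch radius r_p = m·N/2 = 4.438·68/2 = 150.892000
base radius r_b = r_p·cos α = 150.892000·cos 21.266° = 140.617254
roll angle φ = 27.360° = 0.47752208 rad
x = r_b·(cos φ + φ·sin φ) = 155.747105
y = r_b·(sin φ − φ·cos φ) = 4.988410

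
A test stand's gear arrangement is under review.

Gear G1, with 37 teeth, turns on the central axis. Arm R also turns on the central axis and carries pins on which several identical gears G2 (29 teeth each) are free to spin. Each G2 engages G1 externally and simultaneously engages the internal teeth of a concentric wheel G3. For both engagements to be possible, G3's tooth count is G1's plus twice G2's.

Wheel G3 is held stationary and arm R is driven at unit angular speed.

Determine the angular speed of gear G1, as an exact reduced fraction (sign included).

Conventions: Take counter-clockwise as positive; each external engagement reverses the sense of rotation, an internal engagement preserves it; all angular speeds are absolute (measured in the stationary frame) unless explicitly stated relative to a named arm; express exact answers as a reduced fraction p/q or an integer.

132/37

class = planetary set [G3 = 37+2·29 = 95; Willis about the carrier]
ring teeth: 37 + 2·29 = 95
37(ω_sun−ω_arm) = −95(ω_ring−ω_arm),  ω_ring = 0, ω_arm = 1
ω_sun = 1 − (95/37)(0−1) = 132/37
exact speed ratio = 132/37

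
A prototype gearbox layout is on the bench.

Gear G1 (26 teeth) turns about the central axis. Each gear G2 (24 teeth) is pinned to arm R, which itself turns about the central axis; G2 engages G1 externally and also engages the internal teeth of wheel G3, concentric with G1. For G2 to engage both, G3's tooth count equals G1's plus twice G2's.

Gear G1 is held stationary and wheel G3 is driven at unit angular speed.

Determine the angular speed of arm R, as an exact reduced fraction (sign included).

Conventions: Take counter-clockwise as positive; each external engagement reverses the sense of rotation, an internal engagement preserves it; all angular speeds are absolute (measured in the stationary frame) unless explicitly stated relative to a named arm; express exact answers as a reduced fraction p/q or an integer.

planetary set (26T centre, 24T on arm, 74T internal) — Willis relation
ring teeth: 26 + 2·24 = 74
26(ω_sun−ω_arm) = −74(ω_ring−ω_arm),  ω_sun = 0, ω_ring = 1
26(0−ω_arm) = −74(1−ω_arm)  ⇒  100·ω_arm = 74  ⇒  ω_arm = 37/50
exact speed ratio = 37/50

37/50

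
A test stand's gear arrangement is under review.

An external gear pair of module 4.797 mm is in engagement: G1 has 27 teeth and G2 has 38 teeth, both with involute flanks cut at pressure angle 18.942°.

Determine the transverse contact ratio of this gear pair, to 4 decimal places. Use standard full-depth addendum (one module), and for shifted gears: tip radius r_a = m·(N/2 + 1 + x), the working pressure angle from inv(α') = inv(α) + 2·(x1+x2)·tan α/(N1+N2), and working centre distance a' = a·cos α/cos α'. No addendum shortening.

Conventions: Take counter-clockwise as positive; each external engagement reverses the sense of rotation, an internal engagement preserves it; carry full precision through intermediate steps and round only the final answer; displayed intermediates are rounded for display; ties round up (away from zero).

class = single-mesh tooth geometry [involute pair 27T × 38T, m = 4.797]
base radii: r_b1 = 61.252622, r_b2 = 86.207393
tip radii: r_a1 = 69.556500, r_a2 = 95.940000
no profile shift: α' = α, a' = a
action lengths: √(r_a1²−r_b1²) = 32.957898, √(r_a2²−r_b2²) = 42.104263
base pitch p_b = π·m·cos α = 14.254132
CR = (32.957898 + 42.104263 − 155.902500·sin 18.94200°)/14.254132 = 1.715609
contact ratio ≈ 1.7156

1.7156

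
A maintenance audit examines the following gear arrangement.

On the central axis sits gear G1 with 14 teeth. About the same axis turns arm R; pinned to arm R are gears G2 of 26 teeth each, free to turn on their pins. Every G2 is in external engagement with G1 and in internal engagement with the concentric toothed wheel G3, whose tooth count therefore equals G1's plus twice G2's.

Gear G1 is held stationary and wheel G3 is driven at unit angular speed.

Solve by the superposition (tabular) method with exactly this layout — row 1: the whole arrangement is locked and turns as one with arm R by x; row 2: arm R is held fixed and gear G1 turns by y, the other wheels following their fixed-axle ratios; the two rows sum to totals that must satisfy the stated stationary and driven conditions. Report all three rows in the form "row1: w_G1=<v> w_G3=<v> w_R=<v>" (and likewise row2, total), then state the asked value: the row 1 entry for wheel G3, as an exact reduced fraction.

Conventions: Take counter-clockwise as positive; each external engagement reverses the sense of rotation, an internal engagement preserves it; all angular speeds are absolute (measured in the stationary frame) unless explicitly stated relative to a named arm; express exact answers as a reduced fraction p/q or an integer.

row1: w_G1=33/40 w_G3=33/40 w_R=33/40
row2: w_G1=-33/40 w_G3=7/40 w_R=0
total: w_G1=0 w_G3=1 w_R=33/40
asked value: 33/40

recognized (axles ride arm R): planetary set, 14/26/66 teeth
superposition row 1 [locked train]: every member turns x
row 2 — arm fixed, fixed-axis ratios: sun y, ring −(14/66)·y, arm 0
boundary: total ω_sun = x + y = 0 and total ω_ring = x − (14/66)·y = 1  ⇒  y = -33/40, x = 33/40
row 2 ring = −(14/66)·(-33/40) = 7/40
totals (row 1 + row 2): sun 33/40 + (-33/40) = 0, ring 33/40 + 7/40 = 1, arm 33/40 + 0 = 33/40
asked cell (row1, ring) = 33/40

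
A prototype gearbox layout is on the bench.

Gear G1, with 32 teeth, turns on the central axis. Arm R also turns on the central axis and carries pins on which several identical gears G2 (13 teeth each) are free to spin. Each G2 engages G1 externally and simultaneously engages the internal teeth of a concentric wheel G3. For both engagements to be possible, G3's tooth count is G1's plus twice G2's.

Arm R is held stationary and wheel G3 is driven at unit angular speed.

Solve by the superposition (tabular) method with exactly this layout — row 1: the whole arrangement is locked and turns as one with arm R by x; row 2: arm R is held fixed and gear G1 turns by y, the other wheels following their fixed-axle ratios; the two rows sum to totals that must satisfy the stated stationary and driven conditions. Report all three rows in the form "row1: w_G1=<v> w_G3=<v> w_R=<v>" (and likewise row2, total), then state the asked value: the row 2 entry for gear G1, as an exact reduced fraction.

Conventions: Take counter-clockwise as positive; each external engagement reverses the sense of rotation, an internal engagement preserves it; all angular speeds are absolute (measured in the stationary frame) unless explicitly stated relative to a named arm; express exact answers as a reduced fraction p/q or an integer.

row1: w_G1=0 w_G3=0 w_R=0
row2: w_G1=-29/16 w_G3=1 w_R=0
total: w_G1=-29/16 w_G3=1 w_R=0
asked value: -29/16

class = planetary set [G3 = 32+2·13 = 58; Willis about the carrier]
row 1: whole set turns with the arm by x
row 2 (arm held, sun turns y): ω_ring = −(32/58)·y, ω_arm = 0
boundary: total ω_arm = x = 0 and total ω_ring = x − (32/58)·y = 1  ⇒  y = -29/16, x = 0
row 2 ring = −(32/58)·(-29/16) = 1
totals (row 1 + row 2): sun 0 + (-29/16) = -29/16, ring 0 + 1 = 1, arm 0 + 0 = 0
asked cell (row2, sun) = -29/16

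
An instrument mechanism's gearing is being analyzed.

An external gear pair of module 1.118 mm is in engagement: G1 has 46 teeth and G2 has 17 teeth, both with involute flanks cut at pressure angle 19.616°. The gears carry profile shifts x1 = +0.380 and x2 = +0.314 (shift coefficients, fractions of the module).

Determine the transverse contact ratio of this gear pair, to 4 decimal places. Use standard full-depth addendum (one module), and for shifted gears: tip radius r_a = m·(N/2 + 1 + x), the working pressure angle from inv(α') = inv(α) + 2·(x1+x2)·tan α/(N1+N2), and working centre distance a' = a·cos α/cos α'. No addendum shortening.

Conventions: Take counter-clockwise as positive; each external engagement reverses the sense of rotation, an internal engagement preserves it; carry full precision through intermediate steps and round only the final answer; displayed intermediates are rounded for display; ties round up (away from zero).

1.5173

single-mesh involute tooth geometry (46T engaging 17T at module 1.118)
base radii: r_b1 = 24.221656, r_b2 = 8.951481
tip radii: r_a1 = 27.256840, r_a2 = 10.972052
inv(α') = inv(19.616°) + 2·(+0.380+0.314)·tan α/(46+17) = 0.02188697  ⇒  α' = 22.62364°
a' = a·cos α / cos α' = 35.2170·cos 19.616°/cos 22.62364° = 35.938551
action lengths: √(r_a1²−r_b1²) = 12.499869, √(r_a2²−r_b2²) = 6.344833
base pitch p_b = π·m·cos α = 3.308460
CR = (12.499869 + 6.344833 − 35.938551·sin 22.62364°)/3.308460 = 1.517322
contact ratio ≈ 1.5173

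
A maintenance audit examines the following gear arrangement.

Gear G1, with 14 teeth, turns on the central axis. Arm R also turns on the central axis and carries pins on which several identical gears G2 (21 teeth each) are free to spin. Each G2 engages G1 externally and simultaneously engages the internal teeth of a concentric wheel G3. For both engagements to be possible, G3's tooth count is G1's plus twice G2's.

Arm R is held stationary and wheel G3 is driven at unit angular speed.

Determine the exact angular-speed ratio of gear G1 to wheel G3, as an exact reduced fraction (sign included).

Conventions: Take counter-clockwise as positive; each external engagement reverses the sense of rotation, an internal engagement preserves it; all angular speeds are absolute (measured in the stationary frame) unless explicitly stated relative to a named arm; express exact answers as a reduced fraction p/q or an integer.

-4

class = planetary set [G3 = 14+2·21 = 56; Willis about the carrier]
ring teeth: 14 + 2·21 = 56
14(ω_sun−ω_arm) = −56(ω_ring−ω_arm),  ω_arm = 0, ω_ring = 1
ω_sun = 0 − (56/14)(1−0) = -4
ω_out/ω_in = -4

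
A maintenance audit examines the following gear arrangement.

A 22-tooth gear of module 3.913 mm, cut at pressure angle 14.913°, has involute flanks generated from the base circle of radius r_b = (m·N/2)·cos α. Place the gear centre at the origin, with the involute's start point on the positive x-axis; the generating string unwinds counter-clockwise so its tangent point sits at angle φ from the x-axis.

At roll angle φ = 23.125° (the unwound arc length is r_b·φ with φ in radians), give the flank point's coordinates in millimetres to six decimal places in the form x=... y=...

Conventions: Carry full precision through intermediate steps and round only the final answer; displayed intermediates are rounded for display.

x=44.844237 y=0.896783

class = single-mesh tooth geometry [base-circle involute, m = 3.913, 22T]
pitch radius r_p = m·N/2 = 3.913·22/2 = 43.043000
base radius r_b = r_p·cos α = 43.043000·cos 14.913° = 41.593213
roll angle φ = 23.125° = 0.40360739 rad
x = r_b·(cos φ + φ·sin φ) = 44.844237
y = r_b·(sin φ − φ·cos φ) = 0.896783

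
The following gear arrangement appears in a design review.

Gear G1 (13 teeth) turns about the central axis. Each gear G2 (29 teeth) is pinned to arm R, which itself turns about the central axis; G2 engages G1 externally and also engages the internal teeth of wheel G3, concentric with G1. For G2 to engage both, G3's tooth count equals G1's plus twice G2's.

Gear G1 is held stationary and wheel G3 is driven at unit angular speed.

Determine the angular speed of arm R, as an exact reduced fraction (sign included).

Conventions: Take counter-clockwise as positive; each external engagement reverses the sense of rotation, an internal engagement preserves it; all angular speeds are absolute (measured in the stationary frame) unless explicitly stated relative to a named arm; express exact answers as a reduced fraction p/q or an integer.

class = planetary set [G3 = 13+2·29 = 71; Willis about the carrier]
ring teeth: 13 + 2·29 = 71
13(ω_sun−ω_arm) = −71(ω_ring−ω_arm),  ω_sun = 0, ω_ring = 1
13(0−ω_arm) = −71(1−ω_arm)  ⇒  84·ω_arm = 71  ⇒  ω_arm = 71/84
exact speed ratio = 71/84

71/84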